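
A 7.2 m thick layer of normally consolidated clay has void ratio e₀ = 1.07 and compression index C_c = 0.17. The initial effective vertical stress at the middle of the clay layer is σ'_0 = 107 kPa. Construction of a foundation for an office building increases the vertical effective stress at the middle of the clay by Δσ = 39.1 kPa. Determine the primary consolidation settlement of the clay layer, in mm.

Final effective stress: σ'_f = σ'_0 + Δσ = 107 + 39.1 = 146.1 kPa.
Normally consolidated clay, so the full stress increment lies on the virgin compression line:
S_c = C_c·H/(1+e₀)·log₁₀(σ'_f/σ'_0) = 0.17×7.2/(1+1.07)×log₁₀(146.1/107)
    = 0.5913 × 0.13527 = 0.07999 m

S_c ≈ 80 mm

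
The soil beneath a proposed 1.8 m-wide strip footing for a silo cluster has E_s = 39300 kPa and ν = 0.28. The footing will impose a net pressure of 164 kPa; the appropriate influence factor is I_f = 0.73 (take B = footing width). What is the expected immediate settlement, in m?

S_e ≈ 0.00505 m

Immediate (elastic) settlement: S_e = q·B·(1−ν²)/E_s · I_f.
S_e = 164 × 1.8 × (1 − 0.28²) / 39300 × 0.73
    = 164 × 1.8 × 0.9216 / 39300 × 0.73
    = 0.005053 m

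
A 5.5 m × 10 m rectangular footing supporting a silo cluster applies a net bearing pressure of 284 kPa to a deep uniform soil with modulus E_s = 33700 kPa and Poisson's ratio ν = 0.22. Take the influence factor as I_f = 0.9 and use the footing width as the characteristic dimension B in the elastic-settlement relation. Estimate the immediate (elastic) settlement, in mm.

S_e ≈ 39.7 mm

Immediate (elastic) settlement: S_e = q·B·(1−ν²)/E_s · I_f.
S_e = 284 × 5.5 × (1 − 0.22²) / 33700 × 0.9
    = 284 × 5.5 × 0.9516 / 33700 × 0.9
    = 0.0397 m = 39.7 mm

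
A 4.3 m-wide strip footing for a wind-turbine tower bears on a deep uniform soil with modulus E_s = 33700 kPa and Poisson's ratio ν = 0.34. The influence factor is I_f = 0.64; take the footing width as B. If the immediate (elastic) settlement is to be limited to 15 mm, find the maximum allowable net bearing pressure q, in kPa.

S_e = q·B·(1−ν²)/E_s · I_f  ⇒  q = S_e·E_s / (B·(1−ν²)·I_f).
q = 0.015 × 33700 / (4.3 × 0.8844 × 0.64) = 207.7 kPa

q ≈ 208 kPa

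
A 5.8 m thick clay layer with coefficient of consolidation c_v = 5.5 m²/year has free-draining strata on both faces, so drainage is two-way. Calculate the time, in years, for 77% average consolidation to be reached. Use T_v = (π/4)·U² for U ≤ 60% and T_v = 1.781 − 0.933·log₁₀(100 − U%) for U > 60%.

t ≈ 0.781 years

Drainage path length: H_d = H/2 = 2.9 m (double drainage).
U > 60%: T_v = 1.781 − 0.933·log₁₀(100 − 77) = 0.51051.
t = T_v·H_d²/c_v = 0.51051×2.9²/5.5 = 0.7806 years.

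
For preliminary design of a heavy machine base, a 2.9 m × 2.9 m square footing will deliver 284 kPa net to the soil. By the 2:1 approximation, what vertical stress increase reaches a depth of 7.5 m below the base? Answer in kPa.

By the 2:1 method the load spreads at 1 horizontal : 2 vertical, so at depth z the loaded area has grown by z in each plan dimension:
Δσ = qBL/((B+z)(L+z)) = 284×2.9×2.9/((2.9+7.5)(2.9+7.5)) = 22.082 kPa

Δσ_z ≈ 22.1 kPa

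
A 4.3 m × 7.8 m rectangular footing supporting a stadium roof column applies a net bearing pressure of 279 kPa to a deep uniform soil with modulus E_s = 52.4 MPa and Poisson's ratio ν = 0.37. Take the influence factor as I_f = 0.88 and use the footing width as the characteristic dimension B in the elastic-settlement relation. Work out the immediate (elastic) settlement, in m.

Immediate (elastic) settlement: S_e = q·B·(1−ν²)/E_s · I_f.
E_s = 52.4 MPa = 52400 kPa.
S_e = 279 × 4.3 × (1 − 0.37²) / 52400 × 0.88
    = 279 × 4.3 × 0.8631 / 52400 × 0.88
    = 0.01739 m

S_e ≈ 0.0174 m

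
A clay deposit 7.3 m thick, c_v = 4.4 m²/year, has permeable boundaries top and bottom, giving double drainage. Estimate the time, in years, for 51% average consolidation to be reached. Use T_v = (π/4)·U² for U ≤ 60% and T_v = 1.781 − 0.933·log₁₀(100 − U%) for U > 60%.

t ≈ 0.619 years

Drainage path length: H_d = H/2 = 3.65 m (double drainage).
U ≤ 60%: T_v = (π/4)·U² = (π/4)×0.51² = 0.20428.
t = T_v·H_d²/c_v = 0.20428×3.65²/4.4 = 0.6185 years.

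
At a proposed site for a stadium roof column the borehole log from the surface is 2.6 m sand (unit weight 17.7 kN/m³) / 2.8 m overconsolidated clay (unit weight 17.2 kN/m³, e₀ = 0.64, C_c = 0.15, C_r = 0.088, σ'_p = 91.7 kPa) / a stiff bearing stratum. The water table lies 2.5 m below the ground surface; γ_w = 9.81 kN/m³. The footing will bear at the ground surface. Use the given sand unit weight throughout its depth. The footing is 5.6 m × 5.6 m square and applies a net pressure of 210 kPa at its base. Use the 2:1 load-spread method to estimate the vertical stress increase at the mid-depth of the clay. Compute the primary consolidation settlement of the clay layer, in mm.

S_c ≈ 69 mm

Mid-depth of clay below the ground surface: z = 2.6 + 2.8/2 = 4 m.
Total vertical stress at mid-clay: σ_v = 17.7×2.6 + 17.2×1.4 = 70.1 kPa.
Pore pressure: u = 9.81×(4 − 2.5) = 14.715 kPa.
Initial effective stress: σ'_0 = σ_v − u = 70.1 − 14.715 = 55.385 kPa.
Stress increase at mid-clay by the 2:1 spreading method:
Δσ = qBL/((B+z)(L+z)) = 210×5.6×5.6/((5.6+4)(5.6+4)) = 71.458 kPa
Final effective stress: σ'_f = 55.385 + 71.458 = 126.84 kPa.
σ'_f = 126.84 > σ'_p = 91.7 kPa, so the stress path crosses the preconsolidation pressure — recompression up to σ'_p, then virgin compression beyond:
S_c = H/(1+e₀)·[C_r·log₁₀(σ'_p/σ'_0) + C_c·log₁₀(σ'_f/σ'_p)]
    = 2.8/1.64 × [0.088×log₁₀(91.7/55.385) + 0.15×log₁₀(126.84/91.7)]
    = 1.7073 × [0.01927 + 0.021133] = 0.06898 m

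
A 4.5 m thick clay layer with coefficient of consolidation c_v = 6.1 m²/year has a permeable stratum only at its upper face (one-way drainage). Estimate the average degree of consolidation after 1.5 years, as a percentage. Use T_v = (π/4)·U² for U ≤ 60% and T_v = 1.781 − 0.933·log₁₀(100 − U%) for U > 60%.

U ≈ 73.4 %

Drainage path length: H_d = H = 4.5 m (single drainage).
T_v = c_v·t/H_d² = 6.1×1.5/4.5² = 0.45185.
T_v = 0.45185 corresponds to the U > 60% branch:
U = 1 − 10^((1.781 − T_v)/0.933)/100 = 0.7342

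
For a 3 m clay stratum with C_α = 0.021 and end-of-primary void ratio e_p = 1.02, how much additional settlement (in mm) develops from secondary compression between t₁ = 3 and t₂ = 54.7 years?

Secondary compression: S_s = C_α·H/(1+e_p)·log₁₀(t₂/t₁)
S_s = 0.021×3/(1+1.02)×log₁₀(54.7/3)
    = 0.03119 × 1.261 = 0.03932 m

S_s ≈ 39.3 mm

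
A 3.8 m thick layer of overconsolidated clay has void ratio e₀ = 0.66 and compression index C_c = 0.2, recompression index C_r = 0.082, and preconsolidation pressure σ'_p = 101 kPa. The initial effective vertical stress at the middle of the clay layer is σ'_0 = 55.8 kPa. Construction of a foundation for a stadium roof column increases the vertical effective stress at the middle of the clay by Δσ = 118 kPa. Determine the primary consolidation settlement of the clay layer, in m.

S_c ≈ 0.156 m

Final effective stress: σ'_f = 55.8 + 118 = 173.8 kPa.
σ'_f = 173.8 > σ'_p = 101 kPa, so the stress path crosses the preconsolidation pressure — recompression up to σ'_p, then virgin compression beyond:
S_c = H/(1+e₀)·[C_r·log₁₀(σ'_p/σ'_0) + C_c·log₁₀(σ'_f/σ'_p)]
    = 3.8/1.66 × [0.082×log₁₀(101/55.8) + 0.2×log₁₀(173.8/101)]
    = 2.2892 × [0.02113 + 0.047146] = 0.1563 m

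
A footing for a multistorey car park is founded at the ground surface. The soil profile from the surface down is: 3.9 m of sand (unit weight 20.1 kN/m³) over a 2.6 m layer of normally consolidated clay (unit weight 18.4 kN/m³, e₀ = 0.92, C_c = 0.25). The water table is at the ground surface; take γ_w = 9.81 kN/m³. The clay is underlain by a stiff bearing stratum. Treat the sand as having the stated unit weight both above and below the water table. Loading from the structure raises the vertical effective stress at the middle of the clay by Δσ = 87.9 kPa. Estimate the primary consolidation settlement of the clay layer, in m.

S_c ≈ 0.147 m

Mid-depth of clay below the ground surface: z = 3.9 + 2.6/2 = 5.2 m.
Total vertical stress at mid-clay: σ_v = 20.1×3.9 + 18.4×1.3 = 102.31 kPa.
Pore pressure: u = 9.81×(5.2 − 0) = 51.012 kPa.
Initial effective stress: σ'_0 = σ_v − u = 102.31 − 51.012 = 51.298 kPa.
Final effective stress: σ'_f = σ'_0 + Δσ = 51.298 + 87.9 = 139.2 kPa.
Normally consolidated clay, so the full stress increment lies on the virgin compression line:
S_c = C_c·H/(1+e₀)·log₁₀(σ'_f/σ'_0) = 0.25×2.6/(1+0.92)×log₁₀(139.2/51.298)
    = 0.33854 × 0.43354 = 0.1468 m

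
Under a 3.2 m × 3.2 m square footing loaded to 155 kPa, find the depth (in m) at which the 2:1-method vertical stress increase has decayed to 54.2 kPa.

z ≈ 2.21 m

2:1 spreading — at depth z the loaded area has grown by z in each plan dimension:
qB²/(B+z)² = Δσ_z ⇒ z = B(√(q/Δσ_z) − 1) = 3.2×(√(155/54.2) − 1) = 2.211 m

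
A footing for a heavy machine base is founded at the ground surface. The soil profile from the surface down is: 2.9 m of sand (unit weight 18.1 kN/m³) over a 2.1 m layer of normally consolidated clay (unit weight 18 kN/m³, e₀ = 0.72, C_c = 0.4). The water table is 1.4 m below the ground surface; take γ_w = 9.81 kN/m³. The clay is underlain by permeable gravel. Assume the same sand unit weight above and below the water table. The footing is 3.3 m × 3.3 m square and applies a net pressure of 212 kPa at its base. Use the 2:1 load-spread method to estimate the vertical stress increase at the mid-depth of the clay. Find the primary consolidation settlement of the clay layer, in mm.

S_c ≈ 141 mm

Mid-depth of clay below the ground surface: z = 2.9 + 2.1/2 = 3.95 m.
Total vertical stress at mid-clay: σ_v = 18.1×2.9 + 18×1.05 = 71.39 kPa.
Pore pressure: u = 9.81×(3.95 − 1.4) = 25.015 kPa.
Initial effective stress: σ'_0 = σ_v − u = 71.39 − 25.015 = 46.375 kPa.
Stress increase at mid-clay by the 2:1 spreading method:
Δσ = qBL/((B+z)(L+z)) = 212×3.3×3.3/((3.3+3.95)(3.3+3.95)) = 43.923 kPa
Final effective stress: σ'_f = σ'_0 + Δσ = 46.375 + 43.923 = 90.298 kPa.
Normally consolidated clay, so the full stress increment lies on the virgin compression line:
S_c = C_c·H/(1+e₀)·log₁₀(σ'_f/σ'_0) = 0.4×2.1/(1+0.72)×log₁₀(90.298/46.375)
    = 0.48837 × 0.28939 = 0.1413 m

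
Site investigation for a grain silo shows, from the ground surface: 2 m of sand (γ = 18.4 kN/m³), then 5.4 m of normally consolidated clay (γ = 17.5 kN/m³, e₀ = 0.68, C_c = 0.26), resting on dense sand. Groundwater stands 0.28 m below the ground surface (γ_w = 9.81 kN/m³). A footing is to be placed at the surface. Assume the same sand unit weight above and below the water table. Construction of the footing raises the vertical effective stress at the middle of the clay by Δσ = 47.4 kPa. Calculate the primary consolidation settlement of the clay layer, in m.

S_c ≈ 0.28 m

Mid-depth of clay below the ground surface: z = 2 + 5.4/2 = 4.7 m.
Total vertical stress at mid-clay: σ_v = 18.4×2 + 17.5×2.7 = 84.05 kPa.
Pore pressure: u = 9.81×(4.7 − 0.28) = 43.36 kPa.
Initial effective stress: σ'_0 = σ_v − u = 84.05 − 43.36 = 40.69 kPa.
Final effective stress: σ'_f = σ'_0 + Δσ = 40.69 + 47.4 = 88.09 kPa.
Normally consolidated clay, so the full stress increment lies on the virgin compression line:
S_c = C_c·H/(1+e₀)·log₁₀(σ'_f/σ'_0) = 0.26×5.4/(1+0.68)×log₁₀(88.09/40.69)
    = 0.83571 × 0.33544 = 0.2803 m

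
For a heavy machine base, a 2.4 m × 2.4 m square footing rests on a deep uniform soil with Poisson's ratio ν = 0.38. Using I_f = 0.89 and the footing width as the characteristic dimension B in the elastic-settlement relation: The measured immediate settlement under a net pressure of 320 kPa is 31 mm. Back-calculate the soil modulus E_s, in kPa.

E_s ≈ 18900 kPa

S_e = q·B·(1−ν²)/E_s · I_f  ⇒  E_s = q·B·(1−ν²)·I_f / S_e.
E_s = 320 × 2.4 × 0.8556 × 0.89 / 0.031 = 18870 kPa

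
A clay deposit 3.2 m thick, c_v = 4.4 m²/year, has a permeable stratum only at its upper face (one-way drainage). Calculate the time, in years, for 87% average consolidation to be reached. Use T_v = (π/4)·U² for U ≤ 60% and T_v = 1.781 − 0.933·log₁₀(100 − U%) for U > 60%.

t ≈ 1.73 years

Drainage path length: H_d = H = 3.2 m (single drainage).
U > 60%: T_v = 1.781 − 0.933·log₁₀(100 − 87) = 0.74169.
t = T_v·H_d²/c_v = 0.74169×3.2²/4.4 = 1.726 years.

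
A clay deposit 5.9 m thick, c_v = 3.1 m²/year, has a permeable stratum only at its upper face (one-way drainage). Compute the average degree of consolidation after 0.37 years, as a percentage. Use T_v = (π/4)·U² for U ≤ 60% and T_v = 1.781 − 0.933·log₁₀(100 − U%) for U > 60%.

U ≈ 20.5 %

Drainage path length: H_d = H = 5.9 m (single drainage).
T_v = c_v·t/H_d² = 3.1×0.37/5.9² = 0.03295.
T_v = 0.03295 corresponds to the U ≤ 60% branch:
U = √(4T_v/π) = 0.2048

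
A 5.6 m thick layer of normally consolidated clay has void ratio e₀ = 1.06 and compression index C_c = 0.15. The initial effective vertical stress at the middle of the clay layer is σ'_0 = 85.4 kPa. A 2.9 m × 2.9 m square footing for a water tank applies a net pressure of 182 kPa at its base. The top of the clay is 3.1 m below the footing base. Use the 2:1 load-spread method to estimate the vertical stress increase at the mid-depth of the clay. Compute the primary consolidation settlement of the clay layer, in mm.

Mid-depth of clay below the footing base: z = 3.1 + 5.6/2 = 5.9 m.
Stress increase at mid-clay by the 2:1 spreading method:
Δσ = qBL/((B+z)(L+z)) = 182×2.9×2.9/((2.9+5.9)(2.9+5.9)) = 19.765 kPa
Final effective stress: σ'_f = σ'_0 + Δσ = 85.4 + 19.765 = 105.17 kPa.
Normally consolidated clay, so the full stress increment lies on the virgin compression line:
S_c = C_c·H/(1+e₀)·log₁₀(σ'_f/σ'_0) = 0.15×5.6/(1+1.06)×log₁₀(105.17/85.4)
    = 0.40777 × 0.090434 = 0.03688 m

S_c ≈ 36.9 mm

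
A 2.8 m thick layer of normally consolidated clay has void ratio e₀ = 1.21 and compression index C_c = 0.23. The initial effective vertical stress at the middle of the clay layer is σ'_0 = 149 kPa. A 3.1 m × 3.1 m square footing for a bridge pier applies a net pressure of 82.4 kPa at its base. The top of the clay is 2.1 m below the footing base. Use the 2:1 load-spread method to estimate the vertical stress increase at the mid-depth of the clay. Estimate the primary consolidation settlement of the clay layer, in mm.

S_c ≈ 14.6 mm

Mid-depth of clay below the footing base: z = 2.1 + 2.8/2 = 3.5 m.
Stress increase at mid-clay by the 2:1 spreading method:
Δσ = qBL/((B+z)(L+z)) = 82.4×3.1×3.1/((3.1+3.5)(3.1+3.5)) = 18.179 kPa
Final effective stress: σ'_f = σ'_0 + Δσ = 149 + 18.179 = 167.18 kPa.
Normally consolidated clay, so the full stress increment lies on the virgin compression line:
S_c = C_c·H/(1+e₀)·log₁₀(σ'_f/σ'_0) = 0.23×2.8/(1+1.21)×log₁₀(167.18/149)
    = 0.2914 × 0.049998 = 0.01457 m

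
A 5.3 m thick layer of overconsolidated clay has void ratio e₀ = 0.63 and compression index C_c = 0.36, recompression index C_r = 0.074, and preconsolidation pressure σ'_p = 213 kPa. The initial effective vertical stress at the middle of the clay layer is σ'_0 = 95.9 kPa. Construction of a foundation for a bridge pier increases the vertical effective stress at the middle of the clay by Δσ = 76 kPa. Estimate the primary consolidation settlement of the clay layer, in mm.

S_c ≈ 61 mm

Final effective stress: σ'_f = 95.9 + 76 = 171.9 kPa.
σ'_f = 171.9 ≤ σ'_p = 213 kPa, so the clay remains overconsolidated and only the recompression index applies:
S_c = C_r·H/(1+e₀)·log₁₀(σ'_f/σ'_0) = 0.074×5.3/1.63×log₁₀(171.9/95.9)
    = 0.24061 × 0.25346 = 0.06099 m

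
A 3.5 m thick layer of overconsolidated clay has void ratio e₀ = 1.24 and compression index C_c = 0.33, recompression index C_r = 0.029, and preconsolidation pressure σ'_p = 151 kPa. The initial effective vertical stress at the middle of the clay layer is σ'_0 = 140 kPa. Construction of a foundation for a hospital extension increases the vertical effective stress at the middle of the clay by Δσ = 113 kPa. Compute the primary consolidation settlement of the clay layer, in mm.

S_c ≈ 117 mm

Final effective stress: σ'_f = 140 + 113 = 253 kPa.
σ'_f = 253 > σ'_p = 151 kPa, so the stress path crosses the preconsolidation pressure — recompression up to σ'_p, then virgin compression beyond:
S_c = H/(1+e₀)·[C_r·log₁₀(σ'_p/σ'_0) + C_c·log₁₀(σ'_f/σ'_p)]
    = 3.5/2.24 × [0.029×log₁₀(151/140) + 0.33×log₁₀(253/151)]
    = 1.5625 × [0.00095262 + 0.073967] = 0.1171 m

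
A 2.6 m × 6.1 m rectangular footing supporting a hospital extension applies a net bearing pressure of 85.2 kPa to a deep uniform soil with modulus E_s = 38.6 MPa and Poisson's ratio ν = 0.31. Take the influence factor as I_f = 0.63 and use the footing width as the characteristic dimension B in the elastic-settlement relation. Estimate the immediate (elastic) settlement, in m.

Immediate (elastic) settlement: S_e = q·B·(1−ν²)/E_s · I_f.
E_s = 38.6 MPa = 38600 kPa.
S_e = 85.2 × 2.6 × (1 − 0.31²) / 38600 × 0.63
    = 85.2 × 2.6 × 0.9039 / 38600 × 0.63
    = 0.003268 m

S_e ≈ 0.00327 m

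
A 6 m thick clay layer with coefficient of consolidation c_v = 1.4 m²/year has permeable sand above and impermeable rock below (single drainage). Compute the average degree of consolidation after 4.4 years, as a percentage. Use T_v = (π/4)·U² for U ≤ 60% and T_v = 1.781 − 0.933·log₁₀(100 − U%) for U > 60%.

Drainage path length: H_d = H = 6 m (single drainage).
T_v = c_v·t/H_d² = 1.4×4.4/6² = 0.17111.
T_v = 0.17111 corresponds to the U ≤ 60% branch:
U = √(4T_v/π) = 0.4668

U ≈ 46.7 %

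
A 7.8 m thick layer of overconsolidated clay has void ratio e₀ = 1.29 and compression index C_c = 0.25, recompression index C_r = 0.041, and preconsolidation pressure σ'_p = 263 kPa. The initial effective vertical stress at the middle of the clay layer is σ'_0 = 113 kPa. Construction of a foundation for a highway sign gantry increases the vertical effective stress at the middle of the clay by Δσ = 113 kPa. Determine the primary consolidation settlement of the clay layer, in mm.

Final effective stress: σ'_f = 113 + 113 = 226 kPa.
σ'_f = 226 ≤ σ'_p = 263 kPa, so the clay remains overconsolidated and only the recompression index applies:
S_c = C_r·H/(1+e₀)·log₁₀(σ'_f/σ'_0) = 0.041×7.8/2.29×log₁₀(226/113)
    = 0.13965 × 0.30103 = 0.04204 m

S_c ≈ 42 mm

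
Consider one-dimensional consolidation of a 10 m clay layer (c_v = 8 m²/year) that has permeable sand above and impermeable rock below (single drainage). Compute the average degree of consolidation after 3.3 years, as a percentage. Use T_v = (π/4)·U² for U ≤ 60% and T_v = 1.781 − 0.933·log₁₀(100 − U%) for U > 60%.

Drainage path length: H_d = H = 10 m (single drainage).
T_v = c_v·t/H_d² = 8×3.3/10² = 0.264.
T_v = 0.264 corresponds to the U ≤ 60% branch:
U = √(4T_v/π) = 0.5798

U ≈ 58 %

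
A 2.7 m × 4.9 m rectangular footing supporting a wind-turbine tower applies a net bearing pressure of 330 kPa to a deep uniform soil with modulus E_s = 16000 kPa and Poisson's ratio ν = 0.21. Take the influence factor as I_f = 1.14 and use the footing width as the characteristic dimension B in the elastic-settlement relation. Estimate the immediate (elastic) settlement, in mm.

Immediate (elastic) settlement: S_e = q·B·(1−ν²)/E_s · I_f.
S_e = 330 × 2.7 × (1 − 0.21²) / 16000 × 1.14
    = 330 × 2.7 × 0.9559 / 16000 × 1.14
    = 0.06068 m = 60.68 mm

S_e ≈ 60.7 mm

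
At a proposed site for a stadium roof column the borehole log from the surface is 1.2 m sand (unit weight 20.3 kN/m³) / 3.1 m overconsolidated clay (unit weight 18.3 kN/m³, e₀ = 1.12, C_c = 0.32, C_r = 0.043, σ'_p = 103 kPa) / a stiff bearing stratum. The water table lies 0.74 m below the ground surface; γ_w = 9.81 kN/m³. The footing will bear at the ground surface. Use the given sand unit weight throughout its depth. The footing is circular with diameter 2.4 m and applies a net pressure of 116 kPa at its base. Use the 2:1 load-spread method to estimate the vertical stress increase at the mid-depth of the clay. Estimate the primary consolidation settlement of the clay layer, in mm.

S_c ≈ 15.5 mm

Mid-depth of clay below the ground surface: z = 1.2 + 3.1/2 = 2.75 m.
Total vertical stress at mid-clay: σ_v = 20.3×1.2 + 18.3×1.55 = 52.725 kPa.
Pore pressure: u = 9.81×(2.75 − 0.74) = 19.718 kPa.
Initial effective stress: σ'_0 = σ_v − u = 52.725 − 19.718 = 33.007 kPa.
Stress increase at mid-clay by the 2:1 spreading method:
Δσ ≈ qD²/(D+z)² = 116×2.4²/(2.4+2.75)² = 25.192 kPa
Final effective stress: σ'_f = 33.007 + 25.192 = 58.199 kPa.
σ'_f = 58.199 ≤ σ'_p = 103 kPa, so the clay remains overconsolidated and only the recompression index applies:
S_c = C_r·H/(1+e₀)·log₁₀(σ'_f/σ'_0) = 0.043×3.1/2.12×log₁₀(58.199/33.007)
    = 0.062879 × 0.24631 = 0.01549 m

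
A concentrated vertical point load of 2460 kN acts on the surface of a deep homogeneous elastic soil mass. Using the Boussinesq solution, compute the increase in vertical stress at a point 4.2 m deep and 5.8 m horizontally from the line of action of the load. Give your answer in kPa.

Boussinesq vertical stress below a point load on an elastic half-space:
Δσ_z = 3P/(2πz²) · [1 + (r/z)²]^(−5/2)
r/z = 5.8/4.2 = 1.381; [1+(r/z)²]^(−5/2) = 0.069403.
Δσ_z = 3×2460/(2π×4.2²) × 0.069403 = 66.585 × 0.069403 = 4.621 kPa

Δσ_z ≈ 4.62 kPa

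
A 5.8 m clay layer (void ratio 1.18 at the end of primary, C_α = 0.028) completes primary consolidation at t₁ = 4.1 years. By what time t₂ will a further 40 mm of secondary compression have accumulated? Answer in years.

t₂ ≈ 14.1 years

S_s = C_α·H/(1+e_p)·log₁₀(t₂/t₁) ⇒ log₁₀(t₂/t₁) = S_s·(1+e_p)/(C_α·H).
log₁₀(t₂/t₁) = 0.04 × (1+1.18) / (0.028×5.8) = 0.5369
t₂ = t₁ × 10^0.5369 = 4.1 × 3.443 = 14.12 years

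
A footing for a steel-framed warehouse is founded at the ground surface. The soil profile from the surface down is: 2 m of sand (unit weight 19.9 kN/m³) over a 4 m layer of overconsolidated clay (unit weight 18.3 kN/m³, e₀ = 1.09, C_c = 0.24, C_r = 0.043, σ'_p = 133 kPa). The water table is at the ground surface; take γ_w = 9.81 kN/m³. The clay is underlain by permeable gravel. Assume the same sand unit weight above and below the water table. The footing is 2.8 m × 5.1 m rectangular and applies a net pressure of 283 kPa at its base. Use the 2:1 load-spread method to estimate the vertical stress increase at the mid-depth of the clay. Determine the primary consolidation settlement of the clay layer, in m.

Mid-depth of clay below the ground surface: z = 2 + 4/2 = 4 m.
Total vertical stress at mid-clay: σ_v = 19.9×2 + 18.3×2 = 76.4 kPa.
Pore pressure: u = 9.81×(4 − 0) = 39.24 kPa.
Initial effective stress: σ'_0 = σ_v − u = 76.4 − 39.24 = 37.16 kPa.
Stress increase at mid-clay by the 2:1 spreading method:
Δσ = qBL/((B+z)(L+z)) = 283×2.8×5.1/((2.8+4)(5.1+4)) = 65.308 kPa
Final effective stress: σ'_f = 37.16 + 65.308 = 102.47 kPa.
σ'_f = 102.47 ≤ σ'_p = 133 kPa, so the clay remains overconsolidated and only the recompression index applies:
S_c = C_r·H/(1+e₀)·log₁₀(σ'_f/σ'_0) = 0.043×4/2.09×log₁₀(102.47/37.16)
    = 0.082298 × 0.44052 = 0.03625 m

S_c ≈ 0.0363 m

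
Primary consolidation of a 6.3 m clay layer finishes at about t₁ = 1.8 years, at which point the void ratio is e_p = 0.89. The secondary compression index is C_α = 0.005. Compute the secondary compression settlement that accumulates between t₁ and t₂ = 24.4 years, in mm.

S_s ≈ 18.9 mm

Secondary compression: S_s = C_α·H/(1+e_p)·log₁₀(t₂/t₁)
S_s = 0.005×6.3/(1+0.89)×log₁₀(24.4/1.8)
    = 0.01667 × 1.132 = 0.01887 m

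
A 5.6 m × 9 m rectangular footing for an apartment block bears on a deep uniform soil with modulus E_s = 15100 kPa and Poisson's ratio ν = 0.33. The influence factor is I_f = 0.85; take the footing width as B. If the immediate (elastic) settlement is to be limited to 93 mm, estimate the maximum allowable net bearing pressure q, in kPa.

q ≈ 331 kPa

S_e = q·B·(1−ν²)/E_s · I_f  ⇒  q = S_e·E_s / (B·(1−ν²)·I_f).
q = 0.093 × 15100 / (5.6 × 0.8911 × 0.85) = 331.1 kPa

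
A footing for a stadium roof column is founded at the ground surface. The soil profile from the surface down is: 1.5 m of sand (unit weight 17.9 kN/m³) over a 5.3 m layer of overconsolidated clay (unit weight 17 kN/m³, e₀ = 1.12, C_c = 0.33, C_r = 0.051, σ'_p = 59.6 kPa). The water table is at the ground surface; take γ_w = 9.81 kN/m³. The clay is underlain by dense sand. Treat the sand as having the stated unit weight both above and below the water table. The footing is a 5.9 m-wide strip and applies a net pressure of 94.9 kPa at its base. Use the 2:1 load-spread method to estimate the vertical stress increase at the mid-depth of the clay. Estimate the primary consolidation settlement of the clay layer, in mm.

Mid-depth of clay below the ground surface: z = 1.5 + 5.3/2 = 4.15 m.
Total vertical stress at mid-clay: σ_v = 17.9×1.5 + 17×2.65 = 71.9 kPa.
Pore pressure: u = 9.81×(4.15 − 0) = 40.712 kPa.
Initial effective stress: σ'_0 = σ_v − u = 71.9 − 40.712 = 31.188 kPa.
Stress increase at mid-clay by the 2:1 spreading method:
Δσ = qB/(B+z) = 94.9×5.9/(5.9+4.15) = 55.712 kPa
Final effective stress: σ'_f = 31.188 + 55.712 = 86.9 kPa.
σ'_f = 86.9 > σ'_p = 59.6 kPa, so the stress path crosses the preconsolidation pressure — recompression up to σ'_p, then virgin compression beyond:
S_c = H/(1+e₀)·[C_r·log₁₀(σ'_p/σ'_0) + C_c·log₁₀(σ'_f/σ'_p)]
    = 5.3/2.12 × [0.051×log₁₀(59.6/31.188) + 0.33×log₁₀(86.9/59.6)]
    = 2.5 × [0.014344 + 0.054045] = 0.171 m

S_c ≈ 171 mm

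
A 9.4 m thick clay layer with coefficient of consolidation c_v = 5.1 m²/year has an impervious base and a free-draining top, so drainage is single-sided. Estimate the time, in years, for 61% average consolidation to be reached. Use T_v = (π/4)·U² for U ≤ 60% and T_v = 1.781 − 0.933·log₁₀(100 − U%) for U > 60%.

t ≈ 5.14 years

Drainage path length: H_d = H = 9.4 m (single drainage).
U > 60%: T_v = 1.781 − 0.933·log₁₀(100 − 61) = 0.29654.
t = T_v·H_d²/c_v = 0.29654×9.4²/5.1 = 5.138 years.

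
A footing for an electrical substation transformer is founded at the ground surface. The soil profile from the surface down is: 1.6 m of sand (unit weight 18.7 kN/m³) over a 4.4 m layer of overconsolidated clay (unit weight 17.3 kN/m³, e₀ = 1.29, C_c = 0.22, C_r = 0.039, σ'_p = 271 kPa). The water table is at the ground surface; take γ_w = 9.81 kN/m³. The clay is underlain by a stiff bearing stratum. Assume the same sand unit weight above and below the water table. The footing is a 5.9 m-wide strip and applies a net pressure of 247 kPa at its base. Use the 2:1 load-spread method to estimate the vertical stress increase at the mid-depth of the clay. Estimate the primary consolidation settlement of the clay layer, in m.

S_c ≈ 0.0577 m

Mid-depth of clay below the ground surface: z = 1.6 + 4.4/2 = 3.8 m.
Total vertical stress at mid-clay: σ_v = 18.7×1.6 + 17.3×2.2 = 67.98 kPa.
Pore pressure: u = 9.81×(3.8 − 0) = 37.278 kPa.
Initial effective stress: σ'_0 = σ_v − u = 67.98 − 37.278 = 30.702 kPa.
Stress increase at mid-clay by the 2:1 spreading method:
Δσ = qB/(B+z) = 247×5.9/(5.9+3.8) = 150.24 kPa
Final effective stress: σ'_f = 30.702 + 150.24 = 180.94 kPa.
σ'_f = 180.94 ≤ σ'_p = 271 kPa, so the clay remains overconsolidated and only the recompression index applies:
S_c = C_r·H/(1+e₀)·log₁₀(σ'_f/σ'_0) = 0.039×4.4/2.29×log₁₀(180.94/30.702)
    = 0.074935 × 0.77037 = 0.05773 m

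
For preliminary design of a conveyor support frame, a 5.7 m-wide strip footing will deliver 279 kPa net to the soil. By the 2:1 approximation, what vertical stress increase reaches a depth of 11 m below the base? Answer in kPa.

Δσ_z ≈ 95.2 kPa

By the 2:1 method the load spreads at 1 horizontal : 2 vertical, so at depth z the loaded area has grown by z in each plan dimension:
Δσ = qB/(B+z) = 279×5.7/(5.7+11) = 95.228 kPa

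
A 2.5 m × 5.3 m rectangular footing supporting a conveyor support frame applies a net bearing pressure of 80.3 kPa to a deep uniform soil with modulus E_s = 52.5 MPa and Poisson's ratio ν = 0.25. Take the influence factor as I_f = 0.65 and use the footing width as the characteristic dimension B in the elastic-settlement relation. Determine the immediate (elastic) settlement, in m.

Immediate (elastic) settlement: S_e = q·B·(1−ν²)/E_s · I_f.
E_s = 52.5 MPa = 52500 kPa.
S_e = 80.3 × 2.5 × (1 − 0.25²) / 52500 × 0.65
    = 80.3 × 2.5 × 0.9375 / 52500 × 0.65
    = 0.00233 m

S_e ≈ 0.00233 m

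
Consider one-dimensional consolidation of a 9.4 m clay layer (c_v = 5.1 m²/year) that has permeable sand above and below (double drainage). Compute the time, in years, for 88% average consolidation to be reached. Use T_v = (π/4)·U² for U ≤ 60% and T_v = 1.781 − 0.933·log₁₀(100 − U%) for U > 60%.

Drainage path length: H_d = H/2 = 4.7 m (double drainage).
U > 60%: T_v = 1.781 − 0.933·log₁₀(100 − 88) = 0.77412.
t = T_v·H_d²/c_v = 0.77412×4.7²/5.1 = 3.353 years.

t ≈ 3.35 years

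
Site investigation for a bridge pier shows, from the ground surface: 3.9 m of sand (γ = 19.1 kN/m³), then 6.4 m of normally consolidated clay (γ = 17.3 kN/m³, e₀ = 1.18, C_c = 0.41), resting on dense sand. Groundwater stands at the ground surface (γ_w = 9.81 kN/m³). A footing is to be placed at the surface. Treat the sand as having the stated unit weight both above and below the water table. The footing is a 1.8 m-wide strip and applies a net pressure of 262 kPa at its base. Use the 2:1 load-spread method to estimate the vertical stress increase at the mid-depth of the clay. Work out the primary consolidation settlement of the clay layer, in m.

Mid-depth of clay below the ground surface: z = 3.9 + 6.4/2 = 7.1 m.
Total vertical stress at mid-clay: σ_v = 19.1×3.9 + 17.3×3.2 = 129.85 kPa.
Pore pressure: u = 9.81×(7.1 − 0) = 69.651 kPa.
Initial effective stress: σ'_0 = σ_v − u = 129.85 − 69.651 = 60.199 kPa.
Stress increase at mid-clay by the 2:1 spreading method:
Δσ = qB/(B+z) = 262×1.8/(1.8+7.1) = 52.989 kPa
Final effective stress: σ'_f = σ'_0 + Δσ = 60.199 + 52.989 = 113.19 kPa.
Normally consolidated clay, so the full stress increment lies on the virgin compression line:
S_c = C_c·H/(1+e₀)·log₁₀(σ'_f/σ'_0) = 0.41×6.4/(1+1.18)×log₁₀(113.19/60.199)
    = 1.2037 × 0.27422 = 0.3301 m

S_c ≈ 0.33 m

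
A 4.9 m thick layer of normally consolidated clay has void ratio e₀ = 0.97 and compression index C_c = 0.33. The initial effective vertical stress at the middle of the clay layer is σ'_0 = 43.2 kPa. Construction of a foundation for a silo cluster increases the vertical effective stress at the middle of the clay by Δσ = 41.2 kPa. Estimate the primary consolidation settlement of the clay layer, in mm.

Final effective stress: σ'_f = σ'_0 + Δσ = 43.2 + 41.2 = 84.4 kPa.
Normally consolidated clay, so the full stress increment lies on the virgin compression line:
S_c = C_c·H/(1+e₀)·log₁₀(σ'_f/σ'_0) = 0.33×4.9/(1+0.97)×log₁₀(84.4/43.2)
    = 0.82081 × 0.29086 = 0.2387 m

S_c ≈ 239 mm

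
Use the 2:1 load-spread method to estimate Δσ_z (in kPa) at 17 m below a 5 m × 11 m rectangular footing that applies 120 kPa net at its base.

By the 2:1 method the load spreads at 1 horizontal : 2 vertical, so at depth z the loaded area has grown by z in each plan dimension:
Δσ = qBL/((B+z)(L+z)) = 120×5×11/((5+17)(11+17)) = 10.714 kPa

Δσ_z ≈ 10.7 kPa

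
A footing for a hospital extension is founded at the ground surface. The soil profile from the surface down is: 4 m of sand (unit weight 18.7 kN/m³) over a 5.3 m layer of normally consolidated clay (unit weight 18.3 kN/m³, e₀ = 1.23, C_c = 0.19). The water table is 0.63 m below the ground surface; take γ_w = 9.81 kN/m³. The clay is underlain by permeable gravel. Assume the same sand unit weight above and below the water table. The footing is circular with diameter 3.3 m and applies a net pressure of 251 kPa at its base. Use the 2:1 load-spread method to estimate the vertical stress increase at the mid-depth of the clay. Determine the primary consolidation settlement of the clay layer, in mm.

S_c ≈ 70.1 mm

Mid-depth of clay below the ground surface: z = 4 + 5.3/2 = 6.65 m.
Total vertical stress at mid-clay: σ_v = 18.7×4 + 18.3×2.65 = 123.29 kPa.
Pore pressure: u = 9.81×(6.65 − 0.63) = 59.056 kPa.
Initial effective stress: σ'_0 = σ_v − u = 123.29 − 59.056 = 64.234 kPa.
Stress increase at mid-clay by the 2:1 spreading method:
Δσ ≈ qD²/(D+z)² = 251×3.3²/(3.3+6.65)² = 27.609 kPa
Final effective stress: σ'_f = σ'_0 + Δσ = 64.234 + 27.609 = 91.843 kPa.
Normally consolidated clay, so the full stress increment lies on the virgin compression line:
S_c = C_c·H/(1+e₀)·log₁₀(σ'_f/σ'_0) = 0.19×5.3/(1+1.23)×log₁₀(91.843/64.234)
    = 0.45157 × 0.15528 = 0.07012 m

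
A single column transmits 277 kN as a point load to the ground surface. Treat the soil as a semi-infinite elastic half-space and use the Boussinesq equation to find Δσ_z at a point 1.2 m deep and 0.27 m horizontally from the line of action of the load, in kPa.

Δσ_z ≈ 81.2 kPa

Boussinesq vertical stress below a point load on an elastic half-space:
Δσ_z = 3P/(2πz²) · [1 + (r/z)²]^(−5/2)
r/z = 0.27/1.2 = 0.225; [1+(r/z)²]^(−5/2) = 0.88385.
Δσ_z = 3×277/(2π×1.2²) × 0.88385 = 91.846 × 0.88385 = 81.18 kPa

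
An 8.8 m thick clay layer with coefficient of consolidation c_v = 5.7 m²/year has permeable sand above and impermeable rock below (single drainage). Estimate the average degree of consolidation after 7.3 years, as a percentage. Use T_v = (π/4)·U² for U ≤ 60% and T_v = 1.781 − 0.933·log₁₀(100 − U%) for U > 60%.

U ≈ 78.5 %

Drainage path length: H_d = H = 8.8 m (single drainage).
T_v = c_v·t/H_d² = 5.7×7.3/8.8² = 0.53732.
T_v = 0.53732 corresponds to the U > 60% branch:
U = 1 − 10^((1.781 − T_v)/0.933)/100 = 0.7847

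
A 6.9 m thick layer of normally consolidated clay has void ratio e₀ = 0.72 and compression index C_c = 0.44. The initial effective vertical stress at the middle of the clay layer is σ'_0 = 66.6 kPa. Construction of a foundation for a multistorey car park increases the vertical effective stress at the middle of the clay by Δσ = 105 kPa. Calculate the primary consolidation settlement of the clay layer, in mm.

S_c ≈ 726 mm

Final effective stress: σ'_f = σ'_0 + Δσ = 66.6 + 105 = 171.6 kPa.
Normally consolidated clay, so the full stress increment lies on the virgin compression line:
S_c = C_c·H/(1+e₀)·log₁₀(σ'_f/σ'_0) = 0.44×6.9/(1+0.72)×log₁₀(171.6/66.6)
    = 1.7651 × 0.41104 = 0.7255 m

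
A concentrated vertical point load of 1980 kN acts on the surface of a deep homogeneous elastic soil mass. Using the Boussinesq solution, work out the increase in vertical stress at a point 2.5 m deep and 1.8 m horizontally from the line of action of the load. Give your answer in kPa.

Boussinesq vertical stress below a point load on an elastic half-space:
Δσ_z = 3P/(2πz²) · [1 + (r/z)²]^(−5/2)
r/z = 1.8/2.5 = 0.72; [1+(r/z)²]^(−5/2) = 0.35199.
Δσ_z = 3×1980/(2π×2.5²) × 0.35199 = 151.26 × 0.35199 = 53.24 kPa

Δσ_z ≈ 53.2 kPa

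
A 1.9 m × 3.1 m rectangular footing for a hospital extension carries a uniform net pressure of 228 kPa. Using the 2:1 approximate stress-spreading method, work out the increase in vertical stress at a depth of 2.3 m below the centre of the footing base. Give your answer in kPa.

By the 2:1 method the load spreads at 1 horizontal : 2 vertical, so at depth z the loaded area has grown by z in each plan dimension:
Δσ = qBL/((B+z)(L+z)) = 228×1.9×3.1/((1.9+2.3)(3.1+2.3)) = 59.212 kPa

Δσ_z ≈ 59.2 kPa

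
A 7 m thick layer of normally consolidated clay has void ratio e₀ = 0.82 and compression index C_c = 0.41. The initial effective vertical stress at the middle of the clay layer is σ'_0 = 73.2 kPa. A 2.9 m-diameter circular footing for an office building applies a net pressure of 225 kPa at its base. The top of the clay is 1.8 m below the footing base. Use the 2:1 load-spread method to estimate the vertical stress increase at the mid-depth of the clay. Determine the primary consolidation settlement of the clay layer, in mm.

S_c ≈ 223 mm

Mid-depth of clay below the footing base: z = 1.8 + 7/2 = 5.3 m.
Stress increase at mid-clay by the 2:1 spreading method:
Δσ ≈ qD²/(D+z)² = 225×2.9²/(2.9+5.3)² = 28.142 kPa
Final effective stress: σ'_f = σ'_0 + Δσ = 73.2 + 28.142 = 101.34 kPa.
Normally consolidated clay, so the full stress increment lies on the virgin compression line:
S_c = C_c·H/(1+e₀)·log₁₀(σ'_f/σ'_0) = 0.41×7/(1+0.82)×log₁₀(101.34/73.2)
    = 1.5769 × 0.14127 = 0.2228 m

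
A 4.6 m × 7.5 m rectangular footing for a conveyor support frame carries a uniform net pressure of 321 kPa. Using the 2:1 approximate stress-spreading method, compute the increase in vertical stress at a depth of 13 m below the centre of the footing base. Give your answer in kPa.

By the 2:1 method the load spreads at 1 horizontal : 2 vertical, so at depth z the loaded area has grown by z in each plan dimension:
Δσ = qBL/((B+z)(L+z)) = 321×4.6×7.5/((4.6+13)(7.5+13)) = 30.694 kPa

Δσ_z ≈ 30.7 kPa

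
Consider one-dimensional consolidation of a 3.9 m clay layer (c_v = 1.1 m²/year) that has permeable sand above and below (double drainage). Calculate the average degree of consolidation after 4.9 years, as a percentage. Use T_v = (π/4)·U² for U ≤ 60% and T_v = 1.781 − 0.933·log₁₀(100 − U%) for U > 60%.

Drainage path length: H_d = H/2 = 1.95 m (double drainage).
T_v = c_v·t/H_d² = 1.1×4.9/1.95² = 1.4175.
T_v = 1.4175 corresponds to the U > 60% branch:
U = 1 − 10^((1.781 − T_v)/0.933)/100 = 0.9755

U ≈ 97.5 %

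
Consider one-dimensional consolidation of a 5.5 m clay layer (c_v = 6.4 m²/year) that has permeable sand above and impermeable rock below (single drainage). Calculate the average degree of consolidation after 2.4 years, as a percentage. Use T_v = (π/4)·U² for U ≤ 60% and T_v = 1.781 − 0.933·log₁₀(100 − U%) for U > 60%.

U ≈ 76.8 %

Drainage path length: H_d = H = 5.5 m (single drainage).
T_v = c_v·t/H_d² = 6.4×2.4/5.5² = 0.50777.
T_v = 0.50777 corresponds to the U > 60% branch:
U = 1 − 10^((1.781 − T_v)/0.933)/100 = 0.7684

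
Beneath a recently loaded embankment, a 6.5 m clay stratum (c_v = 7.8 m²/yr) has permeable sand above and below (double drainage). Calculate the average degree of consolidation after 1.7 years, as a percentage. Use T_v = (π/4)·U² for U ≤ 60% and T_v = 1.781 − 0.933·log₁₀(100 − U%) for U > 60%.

U ≈ 96.3 %

Drainage path length: H_d = H/2 = 3.25 m (double drainage).
T_v = c_v·t/H_d² = 7.8×1.7/3.25² = 1.2554.
T_v = 1.2554 corresponds to the U > 60% branch:
U = 1 − 10^((1.781 − T_v)/0.933)/100 = 0.9634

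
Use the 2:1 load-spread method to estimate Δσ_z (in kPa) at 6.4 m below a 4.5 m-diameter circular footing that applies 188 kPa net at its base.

By the 2:1 method the load spreads at 1 horizontal : 2 vertical, so at depth z the loaded area has grown by z in each plan dimension:
Δσ ≈ qD²/(D+z)² = 188×4.5²/(4.5+6.4)² = 32.043 kPa

Δσ_z ≈ 32 kPa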